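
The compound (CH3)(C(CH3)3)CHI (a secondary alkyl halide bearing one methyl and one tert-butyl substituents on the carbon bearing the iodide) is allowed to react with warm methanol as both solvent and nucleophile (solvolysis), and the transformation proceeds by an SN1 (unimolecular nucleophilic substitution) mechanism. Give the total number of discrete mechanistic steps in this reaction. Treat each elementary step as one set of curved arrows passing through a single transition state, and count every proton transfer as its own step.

4

Step 1: The C–I bond breaks with both electrons going to the iodide; I⁻ leaves and a secondary carbocation remains.
Step 2: A methyl group with its bonding pair migrates from the adjacent tert-butyl carbon to the cationic centre — a 1,2-methyl shift — upgrading the secondary cation to a tertiary one.
Step 3: Nucleophilic capture: the oxygen of CH3OH bonds to the cationic carbon, producing an oxonium-ion intermediate.
Step 4: Proton transfer from the O–H of the oxonium ion to a solvent molecule delivers the neutral ether.
Total: 4 elementary steps.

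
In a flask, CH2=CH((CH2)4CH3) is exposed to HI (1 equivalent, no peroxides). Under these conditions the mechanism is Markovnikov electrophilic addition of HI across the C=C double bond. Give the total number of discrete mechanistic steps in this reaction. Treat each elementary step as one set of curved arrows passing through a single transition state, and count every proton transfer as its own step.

2

Step 1: The π electrons of the C=C bond attack a proton of HI; Markovnikov addition places the new C–H on the less-substituted alkene carbon, so the positive charge ends up on the more-substituted carbon — a secondary carbocation. The H–I bond breaks heterolytically, releasing I⁻.
(No 1,2-shift: no single shift to an adjacent carbon would give a more stable cation.)
Step 2: The I⁻ anion donates a lone pair to the carbocation, forming the new C–I σ-bond and giving the neutral alkyl halide.
Total: 2 elementary steps.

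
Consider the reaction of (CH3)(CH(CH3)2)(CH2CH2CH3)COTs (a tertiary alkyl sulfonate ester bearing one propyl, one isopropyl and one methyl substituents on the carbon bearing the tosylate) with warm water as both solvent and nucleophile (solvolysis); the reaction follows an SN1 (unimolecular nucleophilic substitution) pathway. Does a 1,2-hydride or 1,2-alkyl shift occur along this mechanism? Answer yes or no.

The first-formed carbocation is tertiary.
No single 1,2-shift to an adjacent carbon would produce a more-substituted cation than the one already present, so no rearrangement occurs.

no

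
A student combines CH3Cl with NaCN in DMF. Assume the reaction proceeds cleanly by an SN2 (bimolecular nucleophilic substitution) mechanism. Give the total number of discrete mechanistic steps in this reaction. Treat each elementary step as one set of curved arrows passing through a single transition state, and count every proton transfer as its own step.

Step 1: Backside attack by CN⁻ on the carbon bearing the chloride: the new C–C bond forms as the C–Cl bond breaks, with Walden inversion at carbon.
Total: 1 elementary step.

1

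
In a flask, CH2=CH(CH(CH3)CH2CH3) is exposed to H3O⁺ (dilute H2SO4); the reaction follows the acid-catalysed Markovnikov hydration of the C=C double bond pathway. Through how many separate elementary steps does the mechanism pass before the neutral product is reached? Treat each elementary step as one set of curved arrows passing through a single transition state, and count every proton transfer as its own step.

Step 1: Protonation of the alkene by H3O⁺: the π bond acts as the nucleophile and picks up H⁺, giving the more stable (Markovnikov) secondary carbocation. H2O is released.
Step 2: A hydride (H with its bonding pair) migrates from the adjacent sec-butyl carbon to the cationic centre — a 1,2-hydride shift — upgrading the secondary cation to a tertiary one.
Step 3: A lone pair on the oxygen of H2O attacks the carbocation, forming a C–O bond and an oxonium ion (a protonated alcohol).
Step 4: Deprotonation of the oxonium ion by a water molecule delivers the neutral alcohol and regenerates the acid catalyst.
Total: 4 elementary steps.

4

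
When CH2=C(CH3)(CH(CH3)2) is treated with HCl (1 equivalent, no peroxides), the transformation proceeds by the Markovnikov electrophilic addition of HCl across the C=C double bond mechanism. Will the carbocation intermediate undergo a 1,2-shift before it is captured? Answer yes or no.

The first-formed carbocation is tertiary.
No single 1,2-shift to an adjacent carbon would produce a more-substituted cation than the one already present, so no rearrangement occurs.

no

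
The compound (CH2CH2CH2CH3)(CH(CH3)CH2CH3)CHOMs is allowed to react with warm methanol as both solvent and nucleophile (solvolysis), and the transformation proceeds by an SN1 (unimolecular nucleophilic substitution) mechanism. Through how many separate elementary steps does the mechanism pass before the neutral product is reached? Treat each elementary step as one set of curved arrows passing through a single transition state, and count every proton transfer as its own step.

Step 1: Rate-determining heterolysis of the C–O bond gives MsO⁻ and a secondary carbocation.
Step 2: A hydride (H with its bonding pair) migrates from the adjacent sec-butyl carbon to the cationic centre — a 1,2-hydride shift — upgrading the secondary cation to a tertiary one.
Step 3: Nucleophilic capture: the oxygen of CH3OH bonds to the cationic carbon, producing an oxonium-ion intermediate.
Step 4: Proton transfer from the O–H of the oxonium ion to a solvent molecule delivers the neutral ether.
Total: 4 elementary steps.

4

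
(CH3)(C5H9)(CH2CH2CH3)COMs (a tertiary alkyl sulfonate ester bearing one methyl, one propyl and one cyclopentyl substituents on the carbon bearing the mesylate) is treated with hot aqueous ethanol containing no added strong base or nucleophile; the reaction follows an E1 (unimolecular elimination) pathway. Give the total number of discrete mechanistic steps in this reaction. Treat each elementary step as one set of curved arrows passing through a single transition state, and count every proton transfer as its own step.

Step 1: Ionisation: the C–O σ-bond cleaves heterolytically; both bonding electrons depart with MsO⁻, leaving a tertiary carbocation at the α-carbon.
(No 1,2-shift: no single shift to an adjacent carbon would give a more stable cation.)
Step 2: Loss of a β-proton to a water (or ethanol) molecule of the solvent: the C–H bonding pair collapses toward the cationic carbon to form the C=C π bond, yielding the alkene.
Total: 2 elementary steps.

2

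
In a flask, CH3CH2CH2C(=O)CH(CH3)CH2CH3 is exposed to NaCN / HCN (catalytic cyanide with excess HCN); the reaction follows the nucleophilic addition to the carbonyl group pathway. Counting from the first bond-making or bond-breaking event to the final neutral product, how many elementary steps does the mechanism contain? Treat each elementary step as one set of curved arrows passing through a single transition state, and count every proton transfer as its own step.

2

Step 1: CN⁻ attacks the sp² carbonyl carbon; the C=O π bond breaks and the electrons end up as a lone pair on the alkoxide oxygen of the tetrahedral intermediate.
Step 2: Proton transfer from HCN to the alkoxide furnishes a cyanohydrin (and releases another CN⁻ to continue the reaction).
Total: 2 elementary steps.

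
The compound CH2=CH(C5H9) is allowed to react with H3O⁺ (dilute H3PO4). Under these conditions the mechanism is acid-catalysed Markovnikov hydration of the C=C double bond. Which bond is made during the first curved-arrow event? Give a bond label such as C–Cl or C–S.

C–H

Step 1: Protonation of the alkene by H3O⁺: the π bond acts as the nucleophile and picks up H⁺, giving the more stable (Markovnikov) secondary carbocation. H2O is released.
The bond formed in this step is the C–H bond.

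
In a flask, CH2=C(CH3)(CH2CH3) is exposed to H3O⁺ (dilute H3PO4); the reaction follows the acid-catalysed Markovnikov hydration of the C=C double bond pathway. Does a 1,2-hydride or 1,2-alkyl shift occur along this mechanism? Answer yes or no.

no

The first-formed carbocation is tertiary.
No single 1,2-shift to an adjacent carbon would produce a more-substituted cation than the one already present, so no rearrangement occurs.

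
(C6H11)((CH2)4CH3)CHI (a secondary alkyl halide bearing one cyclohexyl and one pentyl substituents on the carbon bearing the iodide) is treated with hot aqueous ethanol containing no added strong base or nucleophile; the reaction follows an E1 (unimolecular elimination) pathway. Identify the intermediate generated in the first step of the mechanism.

Step 1: Ionisation: the C–I σ-bond cleaves heterolytically; both bonding electrons depart with I⁻, leaving a secondary carbocation at the α-carbon.
After step 1 the species present is a secondary carbocation.

secondary carbocation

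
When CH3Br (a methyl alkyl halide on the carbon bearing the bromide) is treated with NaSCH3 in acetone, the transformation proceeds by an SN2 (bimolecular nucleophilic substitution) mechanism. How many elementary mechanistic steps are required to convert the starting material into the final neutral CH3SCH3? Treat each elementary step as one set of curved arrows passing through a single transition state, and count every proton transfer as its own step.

1

Step 1: CH3S⁻ attacks the back face of the α-carbon while Br⁻ departs with the C–Br bonding pair — a single concerted displacement through a pentacoordinate transition state.
Total: 1 elementary step.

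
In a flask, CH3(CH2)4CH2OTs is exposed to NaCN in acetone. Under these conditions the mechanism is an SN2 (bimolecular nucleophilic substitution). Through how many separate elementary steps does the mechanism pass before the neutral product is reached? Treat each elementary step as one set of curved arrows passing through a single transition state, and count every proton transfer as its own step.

Step 1: CN⁻ attacks the back face of the α-carbon while TsO⁻ departs with the C–O bonding pair — a single concerted displacement through a pentacoordinate transition state.
Total: 1 elementary step.

1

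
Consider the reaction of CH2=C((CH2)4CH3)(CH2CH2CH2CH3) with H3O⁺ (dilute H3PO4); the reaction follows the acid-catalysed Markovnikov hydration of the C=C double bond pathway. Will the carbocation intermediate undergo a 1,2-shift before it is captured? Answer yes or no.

no

The first-formed carbocation is tertiary.
No single 1,2-shift to an adjacent carbon would produce a more-substituted cation than the one already present, so no rearrangement occurs.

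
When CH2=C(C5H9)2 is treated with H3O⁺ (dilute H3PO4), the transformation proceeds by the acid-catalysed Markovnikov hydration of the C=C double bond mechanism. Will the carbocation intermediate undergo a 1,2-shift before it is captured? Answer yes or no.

no

The first-formed carbocation is tertiary.
No single 1,2-shift to an adjacent carbon would produce a more-substituted cation than the one already present, so no rearrangement occurs.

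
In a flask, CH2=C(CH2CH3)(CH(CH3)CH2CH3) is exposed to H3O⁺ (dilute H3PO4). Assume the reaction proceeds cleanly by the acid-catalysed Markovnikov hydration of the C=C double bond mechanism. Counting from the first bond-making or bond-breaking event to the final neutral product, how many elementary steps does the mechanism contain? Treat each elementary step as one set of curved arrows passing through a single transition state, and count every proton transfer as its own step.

3

Step 1: The π electrons of the C=C bond attack a proton of H3O⁺; Markovnikov addition places the new C–H on the less-substituted alkene carbon, so the positive charge ends up on the more-substituted carbon — a tertiary carbocation. H2O is released.
(No 1,2-shift: no single shift to an adjacent carbon would give a more stable cation.)
Step 2: Water acts as the nucleophile: an oxygen lone pair bonds to the cationic carbon, giving an oxonium-ion intermediate.
Step 3: Proton transfer from the O–H of the oxonium ion to H2O completes the catalytic cycle and yields the alcohol.
Total: 3 elementary steps.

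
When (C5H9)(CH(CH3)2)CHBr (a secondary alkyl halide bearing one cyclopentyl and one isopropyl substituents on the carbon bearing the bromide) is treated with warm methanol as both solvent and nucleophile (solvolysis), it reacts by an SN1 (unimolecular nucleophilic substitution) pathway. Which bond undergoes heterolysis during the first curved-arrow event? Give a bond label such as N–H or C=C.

C–Br

Step 1: Ionisation: the C–Br σ-bond cleaves heterolytically; both bonding electrons depart with Br⁻, leaving a secondary carbocation at the α-carbon.
The bond broken in this step is the C–Br bond.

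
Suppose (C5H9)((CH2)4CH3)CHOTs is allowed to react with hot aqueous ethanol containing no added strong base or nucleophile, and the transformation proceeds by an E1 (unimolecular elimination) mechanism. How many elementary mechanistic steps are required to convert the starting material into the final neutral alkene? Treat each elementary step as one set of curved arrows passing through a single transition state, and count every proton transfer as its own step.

3

Step 1: Rate-determining heterolysis of the C–O bond gives TsO⁻ and a secondary carbocation.
Step 2: Carbocation rearrangement: a 1,2-hydride shift from the adjacent cyclopentyl carbon converts the initially-formed secondary cation into the more stable tertiary cation.
Step 3: A weak base (a water (or ethanol) molecule from the solvent) removes a proton from a carbon adjacent to the cationic centre; the electrons of that C–H bond become the new π(C=C) bond, giving the alkene.
Total: 3 elementary steps.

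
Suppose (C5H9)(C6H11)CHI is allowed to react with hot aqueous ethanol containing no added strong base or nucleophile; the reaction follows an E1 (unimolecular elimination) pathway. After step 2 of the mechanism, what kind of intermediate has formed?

Step 1: The C–I bond breaks with both electrons going to the iodide; I⁻ leaves and a secondary carbocation remains.
Step 2: Carbocation rearrangement: a 1,2-hydride shift from the adjacent cyclopentyl carbon converts the initially-formed secondary cation into the more stable tertiary cation.
After step 2 the species present is a tertiary carbocation.

tertiary carbocation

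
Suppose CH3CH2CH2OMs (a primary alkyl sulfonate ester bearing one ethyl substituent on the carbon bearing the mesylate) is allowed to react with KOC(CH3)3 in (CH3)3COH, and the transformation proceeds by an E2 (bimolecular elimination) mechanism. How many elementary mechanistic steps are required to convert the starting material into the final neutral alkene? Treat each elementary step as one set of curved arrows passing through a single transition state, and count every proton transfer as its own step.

Step 1: Concerted anti-periplanar elimination: (CH3)3CO⁻ abstracts a β-H while MsO⁻ leaves, and the C–H electrons become the new C=C π bond — all in a single transition state.
Total: 1 elementary step.

1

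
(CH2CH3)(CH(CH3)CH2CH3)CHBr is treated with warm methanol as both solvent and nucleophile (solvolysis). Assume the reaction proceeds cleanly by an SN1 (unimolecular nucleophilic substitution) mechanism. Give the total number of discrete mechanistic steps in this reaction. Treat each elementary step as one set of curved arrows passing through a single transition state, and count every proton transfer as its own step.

Step 1: Unassisted departure of Br⁻ (taking the C–Br bonding pair) generates a secondary carbocation.
Step 2: Carbocation rearrangement: a 1,2-hydride shift from the adjacent sec-butyl carbon converts the initially-formed secondary cation into the more stable tertiary cation.
Step 3: CH3OH donates an oxygen lone pair into the empty p orbital of the cation, giving a protonated ether (an oxonium ion).
Step 4: Proton transfer from the O–H of the oxonium ion to a solvent molecule delivers the neutral ether.
Total: 4 elementary steps.

4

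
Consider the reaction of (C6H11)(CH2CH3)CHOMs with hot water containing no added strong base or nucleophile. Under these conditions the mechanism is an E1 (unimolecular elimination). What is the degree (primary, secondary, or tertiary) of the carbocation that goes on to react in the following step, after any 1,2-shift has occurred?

tertiary

Step 1: Rate-determining heterolysis of the C–O bond gives MsO⁻ and a secondary carbocation.
Step 2: A 1,2-hydride shift from the adjacent cyclohexyl carbon moves the positive charge from the secondary centre to an adjacent carbon, generating a more stable tertiary carbocation.
The cation rearranges from secondary to tertiary via a 1,2-hydride shift from the adjacent cyclohexyl carbon; the tertiary cation is what reacts next.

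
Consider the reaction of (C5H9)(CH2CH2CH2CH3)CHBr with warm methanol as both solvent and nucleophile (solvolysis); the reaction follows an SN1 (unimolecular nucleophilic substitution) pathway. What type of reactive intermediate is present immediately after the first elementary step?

secondary carbocation

Step 1: Ionisation: the C–Br σ-bond cleaves heterolytically; both bonding electrons depart with Br⁻, leaving a secondary carbocation at the α-carbon.
After step 1 the species present is a secondary carbocation.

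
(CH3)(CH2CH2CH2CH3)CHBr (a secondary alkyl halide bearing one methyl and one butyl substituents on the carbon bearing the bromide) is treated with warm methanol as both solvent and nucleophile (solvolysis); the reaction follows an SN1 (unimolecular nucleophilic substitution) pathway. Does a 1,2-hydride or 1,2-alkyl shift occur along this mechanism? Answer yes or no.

The first-formed carbocation is secondary.
No single 1,2-shift to an adjacent carbon would produce a more-substituted cation than the one already present, so no rearrangement occurs.

no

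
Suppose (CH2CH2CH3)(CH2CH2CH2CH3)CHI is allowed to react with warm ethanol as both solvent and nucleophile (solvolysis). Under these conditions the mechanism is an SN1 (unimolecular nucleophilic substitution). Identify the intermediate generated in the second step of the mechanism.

oxonium ion

Step 1: Rate-determining heterolysis of the C–I bond gives I⁻ and a secondary carbocation.
Step 2: CH3CH2OH donates an oxygen lone pair into the empty p orbital of the cation, giving a protonated ether (an oxonium ion).
After step 2 the species present is an oxonium ion.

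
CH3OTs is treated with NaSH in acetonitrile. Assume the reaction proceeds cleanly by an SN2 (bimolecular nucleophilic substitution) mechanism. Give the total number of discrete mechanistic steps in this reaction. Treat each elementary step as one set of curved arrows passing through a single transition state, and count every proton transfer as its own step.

Step 1: The hydrosulfide nucleophile donates a lone pair from S to the α-carbon in a backside attack; simultaneously the C–O σ-bond breaks and both of its electrons leave with TsO⁻. One concerted step with inversion of configuration.
Total: 1 elementary step.

1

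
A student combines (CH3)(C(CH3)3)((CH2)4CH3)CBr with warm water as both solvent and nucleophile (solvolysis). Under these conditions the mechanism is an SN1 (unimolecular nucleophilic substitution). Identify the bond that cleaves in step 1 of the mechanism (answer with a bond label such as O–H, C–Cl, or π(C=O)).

C–Br

Step 1: Ionisation: the C–Br σ-bond cleaves heterolytically; both bonding electrons depart with Br⁻, leaving a tertiary carbocation at the α-carbon.
The bond broken in this step is the C–Br bond.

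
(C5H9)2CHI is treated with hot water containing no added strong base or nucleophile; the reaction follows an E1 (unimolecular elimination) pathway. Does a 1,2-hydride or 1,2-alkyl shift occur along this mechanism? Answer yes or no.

The first-formed carbocation is secondary.
The adjacent cyclopentyl carbon already bears 2 other carbon substituents and has a hydrogen to migrate; after a 1,2-hydride shift from that carbon the positive charge sits on a tertiary centre.
Tertiary is more stable than secondary, so the shift occurs.

yes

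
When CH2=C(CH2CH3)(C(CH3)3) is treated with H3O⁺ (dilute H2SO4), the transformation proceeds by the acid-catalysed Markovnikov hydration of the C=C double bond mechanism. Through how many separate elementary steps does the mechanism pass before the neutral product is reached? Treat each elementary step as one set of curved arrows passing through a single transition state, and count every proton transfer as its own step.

3

Step 1: Protonation of the alkene by H3O⁺: the π bond acts as the nucleophile and picks up H⁺, giving the more stable (Markovnikov) tertiary carbocation. H2O is released.
(No 1,2-shift: no single shift to an adjacent carbon would give a more stable cation.)
Step 2: Nucleophilic capture of the cation by H2O produces the protonated alcohol (an oxonium ion).
Step 3: H2O removes a proton from the oxonium oxygen, regenerating H3O⁺ and giving the neutral alcohol.
Total: 3 elementary steps.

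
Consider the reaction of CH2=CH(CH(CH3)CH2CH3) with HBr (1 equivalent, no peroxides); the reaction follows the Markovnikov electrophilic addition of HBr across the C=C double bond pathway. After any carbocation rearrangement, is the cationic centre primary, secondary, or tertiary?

Step 1: Electrophilic addition begins with the π(C=C) electrons forming a bond to the proton of HBr. Following Markovnikov's rule, the resulting cation is secondary. The H–Br bond breaks heterolytically, releasing Br⁻.
Step 2: A hydride (H with its bonding pair) migrates from the adjacent sec-butyl carbon to the cationic centre — a 1,2-hydride shift — upgrading the secondary cation to a tertiary one.
The cation rearranges from secondary to tertiary via a 1,2-hydride shift from the adjacent sec-butyl carbon; the tertiary cation is what reacts next.

tertiary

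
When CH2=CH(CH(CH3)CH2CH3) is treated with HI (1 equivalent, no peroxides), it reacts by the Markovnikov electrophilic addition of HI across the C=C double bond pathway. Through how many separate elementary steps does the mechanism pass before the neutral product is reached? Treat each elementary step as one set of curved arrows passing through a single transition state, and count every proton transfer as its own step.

Step 1: Electrophilic addition begins with the π(C=C) electrons forming a bond to the proton of HI. Following Markovnikov's rule, the resulting cation is secondary. The H–I bond breaks heterolytically, releasing I⁻.
Step 2: Carbocation rearrangement: a 1,2-hydride shift from the adjacent sec-butyl carbon converts the initially-formed secondary cation into the more stable tertiary cation.
Step 3: The I⁻ anion donates a lone pair to the carbocation, forming the new C–I σ-bond and giving the neutral alkyl halide.
Total: 3 elementary steps.

3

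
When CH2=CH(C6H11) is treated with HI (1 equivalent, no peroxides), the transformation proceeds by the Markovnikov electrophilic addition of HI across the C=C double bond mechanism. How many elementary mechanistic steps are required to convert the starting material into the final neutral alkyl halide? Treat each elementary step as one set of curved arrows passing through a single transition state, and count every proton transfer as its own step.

Step 1: Electrophilic addition begins with the π(C=C) electrons forming a bond to the proton of HI. Following Markovnikov's rule, the resulting cation is secondary. The H–I bond breaks heterolytically, releasing I⁻.
Step 2: A 1,2-hydride shift from the adjacent cyclohexyl carbon moves the positive charge from the secondary centre to an adjacent carbon, generating a more stable tertiary carbocation.
Step 3: The I⁻ anion donates a lone pair to the carbocation, forming the new C–I σ-bond and giving the neutral alkyl halide.
Total: 3 elementary steps.

3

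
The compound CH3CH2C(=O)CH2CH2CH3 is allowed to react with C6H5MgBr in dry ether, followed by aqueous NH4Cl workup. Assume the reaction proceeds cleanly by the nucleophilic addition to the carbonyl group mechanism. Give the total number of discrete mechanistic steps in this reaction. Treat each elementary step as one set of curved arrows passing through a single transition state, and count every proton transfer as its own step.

Step 1: the carbanion-like carbon of C6H5MgBr attacks the sp² carbonyl carbon; the C=O π bond breaks and the electrons end up as a lone pair on the alkoxide oxygen of the tetrahedral intermediate.
Step 2: On aqueous NH4Cl workup the alkoxide oxygen is protonated, giving an alcohol.
Total: 2 elementary steps.

2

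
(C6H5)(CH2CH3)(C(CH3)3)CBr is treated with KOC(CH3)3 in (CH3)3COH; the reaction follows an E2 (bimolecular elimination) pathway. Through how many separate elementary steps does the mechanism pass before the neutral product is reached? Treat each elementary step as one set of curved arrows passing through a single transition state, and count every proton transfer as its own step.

Step 1: In one step, (CH3)3CO⁻ pulls off a β-proton, the C–Br bond cleaves, and a C=C double bond forms between the α- and β-carbons (E2, anti elimination).
Total: 1 elementary step.

1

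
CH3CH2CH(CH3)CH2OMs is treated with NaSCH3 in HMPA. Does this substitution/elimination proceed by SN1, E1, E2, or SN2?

SN2

Conditions: a primary substrate with a strong nucleophile in the polar aprotic solvent HMPA.
These conditions are the textbook signature of the SN2 pathway.
An unhindered substrate with a strong nucleophile in a polar aprotic solvent favours one-step backside displacement.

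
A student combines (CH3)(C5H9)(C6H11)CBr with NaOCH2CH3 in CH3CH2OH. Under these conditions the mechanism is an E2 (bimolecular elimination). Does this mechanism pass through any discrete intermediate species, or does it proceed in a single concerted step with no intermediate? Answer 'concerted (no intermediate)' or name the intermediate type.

concerted (no intermediate)

The strong base CH3CH2O⁻ removes a β-hydrogen; in the same concerted event the electrons of the breaking C–H bond form the new π(C=C) bond and the C–Br σ-bond breaks, expelling Br⁻. Anti-periplanar geometry; one transition state.
All bond changes occur in one transition state; no discrete intermediate is formed.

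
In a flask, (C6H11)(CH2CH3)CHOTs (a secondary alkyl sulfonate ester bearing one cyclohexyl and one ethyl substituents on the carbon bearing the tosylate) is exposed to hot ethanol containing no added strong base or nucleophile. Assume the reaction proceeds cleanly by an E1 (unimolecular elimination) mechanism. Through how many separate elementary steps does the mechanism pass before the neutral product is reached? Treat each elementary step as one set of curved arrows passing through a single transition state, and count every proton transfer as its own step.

Step 1: Rate-determining heterolysis of the C–O bond gives TsO⁻ and a secondary carbocation.
Step 2: A 1,2-hydride shift from the adjacent cyclohexyl carbon moves the positive charge from the secondary centre to an adjacent carbon, generating a more stable tertiary carbocation.
Step 3: An ethanol molecule (solvent) deprotonates a β-carbon; as the C–H bond breaks, those electrons form the new alkene π bond.
Total: 3 elementary steps.

3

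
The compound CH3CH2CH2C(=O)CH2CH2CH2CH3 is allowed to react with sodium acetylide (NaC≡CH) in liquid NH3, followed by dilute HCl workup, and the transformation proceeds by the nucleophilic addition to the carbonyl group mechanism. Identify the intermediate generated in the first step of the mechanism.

Step 1: HC≡C⁻ attacks the sp² carbonyl carbon; the C=O π bond breaks and the electrons end up as a lone pair on the alkoxide oxygen of the tetrahedral intermediate.
After step 1 the species present is a tetrahedral alkoxide intermediate.

tetrahedral alkoxide intermediate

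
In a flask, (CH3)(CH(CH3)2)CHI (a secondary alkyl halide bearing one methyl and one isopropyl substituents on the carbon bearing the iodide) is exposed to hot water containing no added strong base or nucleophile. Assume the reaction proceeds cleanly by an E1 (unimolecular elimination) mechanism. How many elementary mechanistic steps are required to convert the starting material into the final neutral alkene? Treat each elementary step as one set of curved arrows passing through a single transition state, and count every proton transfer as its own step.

Step 1: The C–I bond breaks with both electrons going to the iodide; I⁻ leaves and a secondary carbocation remains.
Step 2: Carbocation rearrangement: a 1,2-hydride shift from the adjacent isopropyl carbon converts the initially-formed secondary cation into the more stable tertiary cation.
Step 3: A water molecule (solvent) deprotonates a β-carbon; as the C–H bond breaks, those electrons form the new alkene π bond.
Total: 3 elementary steps.

3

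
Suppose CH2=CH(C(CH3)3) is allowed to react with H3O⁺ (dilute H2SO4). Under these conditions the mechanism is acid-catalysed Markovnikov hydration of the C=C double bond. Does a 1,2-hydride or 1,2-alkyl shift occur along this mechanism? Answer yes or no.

yes

The first-formed carbocation is secondary.
The adjacent tert-butyl carbon has no hydrogen but bears methyl groups; migration of one methyl with its bonding pair (a 1,2-methyl shift) places the charge on a tertiary centre.
Tertiary is more stable than secondary, so the shift occurs.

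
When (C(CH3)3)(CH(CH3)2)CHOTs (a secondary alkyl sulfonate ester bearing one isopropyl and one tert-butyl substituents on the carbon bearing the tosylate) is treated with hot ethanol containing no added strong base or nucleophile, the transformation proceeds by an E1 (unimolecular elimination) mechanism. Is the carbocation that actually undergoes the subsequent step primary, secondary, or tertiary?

Step 1: Unassisted departure of TsO⁻ (taking the C–O bonding pair) generates a secondary carbocation.
Step 2: Carbocation rearrangement: a 1,2-hydride shift from the adjacent isopropyl carbon converts the initially-formed secondary cation into the more stable tertiary cation.
The cation rearranges from secondary to tertiary via a 1,2-hydride shift from the adjacent isopropyl carbon; the tertiary cation is what reacts next.

tertiary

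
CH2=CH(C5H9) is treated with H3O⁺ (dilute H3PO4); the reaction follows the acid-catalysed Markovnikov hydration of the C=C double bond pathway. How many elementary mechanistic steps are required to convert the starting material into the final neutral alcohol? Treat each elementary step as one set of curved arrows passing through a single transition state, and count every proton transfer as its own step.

4

Step 1: The π electrons of the C=C bond attack a proton of H3O⁺; Markovnikov addition places the new C–H on the less-substituted alkene carbon, so the positive charge ends up on the more-substituted carbon — a secondary carbocation. H2O is released.
Step 2: Carbocation rearrangement: a 1,2-hydride shift from the adjacent cyclopentyl carbon converts the initially-formed secondary cation into the more stable tertiary cation.
Step 3: A lone pair on the oxygen of H2O attacks the carbocation, forming a C–O bond and an oxonium ion (a protonated alcohol).
Step 4: H2O removes a proton from the oxonium oxygen, regenerating H3O⁺ and giving the neutral alcohol.
Total: 4 elementary steps.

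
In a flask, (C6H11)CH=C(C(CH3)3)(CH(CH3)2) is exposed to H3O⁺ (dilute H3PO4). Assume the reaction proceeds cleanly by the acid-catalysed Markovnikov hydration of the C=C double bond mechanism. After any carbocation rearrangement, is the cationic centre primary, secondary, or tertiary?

tertiary

Step 1: Electrophilic addition begins with the π(C=C) electrons forming a bond to the proton of H3O⁺. Following Markovnikov's rule, the resulting cation is tertiary. H2O is released.
No single 1,2-shift to an adjacent carbon would give a more-substituted cation, so no rearrangement occurs.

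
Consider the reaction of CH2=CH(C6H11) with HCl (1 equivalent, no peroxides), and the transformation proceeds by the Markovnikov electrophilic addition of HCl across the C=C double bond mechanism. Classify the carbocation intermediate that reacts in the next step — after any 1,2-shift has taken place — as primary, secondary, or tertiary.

Step 1: The π electrons of the C=C bond attack a proton of HCl; Markovnikov addition places the new C–H on the less-substituted alkene carbon, so the positive charge ends up on the more-substituted carbon — a secondary carbocation. The H–Cl bond breaks heterolytically, releasing Cl⁻.
Step 2: A 1,2-hydride shift from the adjacent cyclohexyl carbon moves the positive charge from the secondary centre to an adjacent carbon, generating a more stable tertiary carbocation.
The cation rearranges from secondary to tertiary via a 1,2-hydride shift from the adjacent cyclohexyl carbon; the tertiary cation is what reacts next.

tertiary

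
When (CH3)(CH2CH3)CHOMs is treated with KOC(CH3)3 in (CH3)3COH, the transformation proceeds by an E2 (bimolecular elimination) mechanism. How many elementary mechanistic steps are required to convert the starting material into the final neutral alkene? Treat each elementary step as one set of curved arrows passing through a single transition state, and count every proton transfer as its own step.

Step 1: The strong base (CH3)3CO⁻ removes a β-hydrogen; in the same concerted event the electrons of the breaking C–H bond form the new π(C=C) bond and the C–O σ-bond breaks, expelling MsO⁻. Anti-periplanar geometry; one transition state.
Total: 1 elementary step.

1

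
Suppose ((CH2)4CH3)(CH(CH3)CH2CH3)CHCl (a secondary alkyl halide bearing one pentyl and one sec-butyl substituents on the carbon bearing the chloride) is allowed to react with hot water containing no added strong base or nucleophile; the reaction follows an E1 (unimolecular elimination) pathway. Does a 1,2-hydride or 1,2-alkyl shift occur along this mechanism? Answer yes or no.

The first-formed carbocation is secondary.
The adjacent sec-butyl carbon already bears 2 other carbon substituents and has a hydrogen to migrate; after a 1,2-hydride shift from that carbon the positive charge sits on a tertiary centre.
Tertiary is more stable than secondary, so the shift occurs.

yes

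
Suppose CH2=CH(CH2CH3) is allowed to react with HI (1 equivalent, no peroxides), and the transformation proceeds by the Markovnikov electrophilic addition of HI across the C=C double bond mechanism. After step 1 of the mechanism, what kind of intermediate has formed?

Step 1: Electrophilic addition begins with the π(C=C) electrons forming a bond to the proton of HI. Following Markovnikov's rule, the resulting cation is secondary. The H–I bond breaks heterolytically, releasing I⁻.
After step 1 the species present is a secondary carbocation.

secondary carbocation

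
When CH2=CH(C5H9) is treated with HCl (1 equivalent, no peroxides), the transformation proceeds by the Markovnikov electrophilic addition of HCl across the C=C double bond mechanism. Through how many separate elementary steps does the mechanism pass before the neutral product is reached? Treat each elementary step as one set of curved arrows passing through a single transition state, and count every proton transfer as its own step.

3

Step 1: Electrophilic addition begins with the π(C=C) electrons forming a bond to the proton of HCl. Following Markovnikov's rule, the resulting cation is secondary. The H–Cl bond breaks heterolytically, releasing Cl⁻.
Step 2: A hydride (H with its bonding pair) migrates from the adjacent cyclopentyl carbon to the cationic centre — a 1,2-hydride shift — upgrading the secondary cation to a tertiary one.
Step 3: The Cl⁻ anion donates a lone pair to the carbocation, forming the new C–Cl σ-bond and giving the neutral alkyl halide.
Total: 3 elementary steps.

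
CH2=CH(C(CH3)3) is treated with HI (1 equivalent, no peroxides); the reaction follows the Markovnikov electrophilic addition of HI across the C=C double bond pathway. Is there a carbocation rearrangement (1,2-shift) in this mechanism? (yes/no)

The first-formed carbocation is secondary.
The adjacent tert-butyl carbon has no hydrogen but bears methyl groups; migration of one methyl with its bonding pair (a 1,2-methyl shift) places the charge on a tertiary centre.
Tertiary is more stable than secondary, so the shift occurs.

yes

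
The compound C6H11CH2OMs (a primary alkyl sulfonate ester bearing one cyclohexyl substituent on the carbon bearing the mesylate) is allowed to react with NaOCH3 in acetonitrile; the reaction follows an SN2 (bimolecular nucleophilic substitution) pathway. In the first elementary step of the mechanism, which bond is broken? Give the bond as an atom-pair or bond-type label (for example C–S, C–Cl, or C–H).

C–O

Step 1: CH3O⁻ attacks the back face of the α-carbon while MsO⁻ departs with the C–O bonding pair — a single concerted displacement through a pentacoordinate transition state.
The bond broken in this step is the C–O bond.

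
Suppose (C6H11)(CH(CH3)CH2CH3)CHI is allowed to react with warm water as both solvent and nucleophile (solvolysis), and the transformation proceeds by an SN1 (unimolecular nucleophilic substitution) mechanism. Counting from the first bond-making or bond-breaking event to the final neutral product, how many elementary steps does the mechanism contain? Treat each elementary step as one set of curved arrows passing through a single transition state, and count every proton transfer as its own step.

4

Step 1: Unassisted departure of I⁻ (taking the C–I bonding pair) generates a secondary carbocation.
Step 2: A 1,2-hydride shift from the adjacent sec-butyl carbon moves the positive charge from the secondary centre to an adjacent carbon, generating a more stable tertiary carbocation.
Step 3: H2O donates an oxygen lone pair into the empty p orbital of the cation, giving a protonated alcohol (an oxonium ion).
Step 4: Proton transfer from the O–H of the oxonium ion to a solvent molecule delivers the neutral alcohol.
Total: 4 elementary steps.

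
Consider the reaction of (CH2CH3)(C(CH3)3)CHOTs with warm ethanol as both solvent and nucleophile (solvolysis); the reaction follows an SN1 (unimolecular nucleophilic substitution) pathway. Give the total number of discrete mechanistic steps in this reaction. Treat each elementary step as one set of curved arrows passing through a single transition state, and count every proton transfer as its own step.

4

Step 1: Rate-determining heterolysis of the C–O bond gives TsO⁻ and a secondary carbocation.
Step 2: Carbocation rearrangement: a 1,2-methyl shift from the adjacent tert-butyl carbon converts the initially-formed secondary cation into the more stable tertiary cation.
Step 3: Nucleophilic capture: the oxygen of CH3CH2OH bonds to the cationic carbon, producing an oxonium-ion intermediate.
Step 4: Proton transfer from the O–H of the oxonium ion to a solvent molecule delivers the neutral ether.
Total: 4 elementary steps.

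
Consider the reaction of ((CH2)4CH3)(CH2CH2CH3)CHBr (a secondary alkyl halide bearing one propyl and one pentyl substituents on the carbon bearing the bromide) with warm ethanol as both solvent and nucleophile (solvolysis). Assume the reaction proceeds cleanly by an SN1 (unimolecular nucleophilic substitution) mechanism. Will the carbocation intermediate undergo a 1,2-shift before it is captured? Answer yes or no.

no

The first-formed carbocation is secondary.
No single 1,2-shift to an adjacent carbon would produce a more-substituted cation than the one already present, so no rearrangement occurs.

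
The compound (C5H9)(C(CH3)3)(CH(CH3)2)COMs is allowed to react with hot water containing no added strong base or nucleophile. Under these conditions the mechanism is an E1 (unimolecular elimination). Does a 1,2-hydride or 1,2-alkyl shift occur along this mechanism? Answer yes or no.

The first-formed carbocation is tertiary.
No single 1,2-shift to an adjacent carbon would produce a more-substituted cation than the one already present, so no rearrangement occurs.

no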